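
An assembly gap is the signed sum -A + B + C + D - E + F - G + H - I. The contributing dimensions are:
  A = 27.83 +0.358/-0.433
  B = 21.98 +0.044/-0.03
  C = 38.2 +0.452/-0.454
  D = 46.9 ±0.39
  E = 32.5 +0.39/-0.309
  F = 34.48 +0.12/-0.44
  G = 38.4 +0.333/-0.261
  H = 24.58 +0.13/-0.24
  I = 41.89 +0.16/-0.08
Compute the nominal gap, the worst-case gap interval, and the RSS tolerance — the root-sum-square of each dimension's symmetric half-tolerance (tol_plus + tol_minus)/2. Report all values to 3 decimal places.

Stack each dimension's contribution:
  -A: nom -27.830 → Σnom=-27.830; wc +0.433/-0.358 → slack +0.433/-0.358; half-tol=0.395, Σhalf²=0.156420
  +B: nom +21.980 → Σnom=-5.850; wc +0.044/-0.030 → slack +0.477/-0.388; half-tol=0.037, Σhalf²=0.157789
  +C: nom +38.200 → Σnom=32.350; wc +0.452/-0.454 → slack +0.929/-0.842; half-tol=0.453, Σhalf²=0.362998
  +D: nom +46.900 → Σnom=79.250; wc +0.390/-0.390 → slack +1.319/-1.232; half-tol=0.390, Σhalf²=0.515098
  -E: nom -32.500 → Σnom=46.750; wc +0.309/-0.390 → slack +1.628/-1.622; half-tol=0.350, Σhalf²=0.637248
  +F: nom +34.480 → Σnom=81.230; wc +0.120/-0.440 → slack +1.748/-2.062; half-tol=0.280, Σhalf²=0.715649
  -G: nom -38.400 → Σnom=42.830; wc +0.261/-0.333 → slack +2.009/-2.395; half-tol=0.297, Σhalf²=0.803858
  +H: nom +24.580 → Σnom=67.410; wc +0.130/-0.240 → slack +2.139/-2.635; half-tol=0.185, Σhalf²=0.838082
  -I: nom -41.890 → Σnom=25.520; wc +0.080/-0.160 → slack +2.219/-2.795; half-tol=0.120, Σhalf²=0.852482
Nominal = 25.520. Worst-case = [25.520 - 2.795, 25.520 + 2.219] = [22.725, 27.739]. RSS = √0.852482 = 0.923.

nominal=25.520 wc=[22.725,27.739] rss=0.923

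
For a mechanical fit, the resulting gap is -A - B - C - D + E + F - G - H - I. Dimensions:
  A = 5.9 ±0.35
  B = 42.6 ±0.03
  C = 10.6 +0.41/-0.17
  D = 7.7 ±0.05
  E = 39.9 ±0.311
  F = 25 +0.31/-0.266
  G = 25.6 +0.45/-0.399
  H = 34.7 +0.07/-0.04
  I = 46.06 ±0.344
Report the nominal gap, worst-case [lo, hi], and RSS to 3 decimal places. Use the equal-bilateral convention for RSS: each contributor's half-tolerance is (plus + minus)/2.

Stack each dimension's contribution:
  -A: nom -5.900 → Σnom=-5.900; wc +0.350/-0.350 → slack +0.350/-0.350; half-tol=0.350, Σhalf²=0.122500
  -B: nom -42.600 → Σnom=-48.500; wc +0.030/-0.030 → slack +0.380/-0.380; half-tol=0.030, Σhalf²=0.123400
  -C: nom -10.600 → Σnom=-59.100; wc +0.170/-0.410 → slack +0.550/-0.790; half-tol=0.290, Σhalf²=0.207500
  -D: nom -7.700 → Σnom=-66.800; wc +0.050/-0.050 → slack +0.600/-0.840; half-tol=0.050, Σhalf²=0.210000
  +E: nom +39.900 → Σnom=-26.900; wc +0.311/-0.311 → slack +0.911/-1.151; half-tol=0.311, Σhalf²=0.306721
  +F: nom +25.000 → Σnom=-1.900; wc +0.310/-0.266 → slack +1.221/-1.417; half-tol=0.288, Σhalf²=0.389665
  -G: nom -25.600 → Σnom=-27.500; wc +0.399/-0.450 → slack +1.620/-1.867; half-tol=0.424, Σhalf²=0.569865
  -H: nom -34.700 → Σnom=-62.200; wc +0.040/-0.070 → slack +1.660/-1.937; half-tol=0.055, Σhalf²=0.572890
  -I: nom -46.060 → Σnom=-108.260; wc +0.344/-0.344 → slack +2.004/-2.281; half-tol=0.344, Σhalf²=0.691226
Nominal = -108.260. Worst-case = [-108.260 - 2.281, -108.260 + 2.004] = [-110.541, -106.256]. RSS = √0.691226 = 0.831.

nominal=-108.260 wc=[-110.541,-106.256] rss=0.831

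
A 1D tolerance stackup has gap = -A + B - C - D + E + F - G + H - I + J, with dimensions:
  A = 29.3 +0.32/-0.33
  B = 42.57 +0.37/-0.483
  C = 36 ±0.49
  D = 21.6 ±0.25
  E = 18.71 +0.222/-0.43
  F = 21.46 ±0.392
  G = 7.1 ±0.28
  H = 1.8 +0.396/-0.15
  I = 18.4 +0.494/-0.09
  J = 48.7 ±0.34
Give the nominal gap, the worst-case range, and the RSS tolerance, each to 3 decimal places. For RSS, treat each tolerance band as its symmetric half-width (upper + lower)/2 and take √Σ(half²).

Stack each dimension's contribution:
  -A: nom -29.300 → Σnom=-29.300; wc +0.330/-0.320 → slack +0.330/-0.320; half-tol=0.325, Σhalf²=0.105625
  +B: nom +42.570 → Σnom=13.270; wc +0.370/-0.483 → slack +0.700/-0.803; half-tol=0.426, Σhalf²=0.287527
  -C: nom -36.000 → Σnom=-22.730; wc +0.490/-0.490 → slack +1.190/-1.293; half-tol=0.490, Σhalf²=0.527627
  -D: nom -21.600 → Σnom=-44.330; wc +0.250/-0.250 → slack +1.440/-1.543; half-tol=0.250, Σhalf²=0.590127
  +E: nom +18.710 → Σnom=-25.620; wc +0.222/-0.430 → slack +1.662/-1.973; half-tol=0.326, Σhalf²=0.696403
  +F: nom +21.460 → Σnom=-4.160; wc +0.392/-0.392 → slack +2.054/-2.365; half-tol=0.392, Σhalf²=0.850067
  -G: nom -7.100 → Σnom=-11.260; wc +0.280/-0.280 → slack +2.334/-2.645; half-tol=0.280, Σhalf²=0.928467
  +H: nom +1.800 → Σnom=-9.460; wc +0.396/-0.150 → slack +2.730/-2.795; half-tol=0.273, Σhalf²=1.002996
  -I: nom -18.400 → Σnom=-27.860; wc +0.090/-0.494 → slack +2.820/-3.289; half-tol=0.292, Σhalf²=1.088260
  +J: nom +48.700 → Σnom=20.840; wc +0.340/-0.340 → slack +3.160/-3.629; half-tol=0.340, Σhalf²=1.203860
Nominal = 20.840. Worst-case = [20.840 - 3.629, 20.840 + 3.160] = [17.211, 24.000]. RSS = √1.203860 = 1.097.

nominal=20.840 wc=[17.211,24.000] rss=1.097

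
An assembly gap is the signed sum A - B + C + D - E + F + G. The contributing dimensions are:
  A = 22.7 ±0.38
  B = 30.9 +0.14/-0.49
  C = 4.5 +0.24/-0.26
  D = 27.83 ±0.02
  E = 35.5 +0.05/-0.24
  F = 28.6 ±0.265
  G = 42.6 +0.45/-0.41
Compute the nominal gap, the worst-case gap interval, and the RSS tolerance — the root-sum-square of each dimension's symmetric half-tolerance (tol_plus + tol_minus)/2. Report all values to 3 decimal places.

nominal=59.830 wc=[58.305,61.915] rss=0.763

Stack each dimension's contribution:
  +A: nom +22.700 → Σnom=22.700; wc +0.380/-0.380 → slack +0.380/-0.380; half-tol=0.380, Σhalf²=0.144400
  -B: nom -30.900 → Σnom=-8.200; wc +0.490/-0.140 → slack +0.870/-0.520; half-tol=0.315, Σhalf²=0.243625
  +C: nom +4.500 → Σnom=-3.700; wc +0.240/-0.260 → slack +1.110/-0.780; half-tol=0.250, Σhalf²=0.306125
  +D: nom +27.830 → Σnom=24.130; wc +0.020/-0.020 → slack +1.130/-0.800; half-tol=0.020, Σhalf²=0.306525
  -E: nom -35.500 → Σnom=-11.370; wc +0.240/-0.050 → slack +1.370/-0.850; half-tol=0.145, Σhalf²=0.327550
  +F: nom +28.600 → Σnom=17.230; wc +0.265/-0.265 → slack +1.635/-1.115; half-tol=0.265, Σhalf²=0.397775
  +G: nom +42.600 → Σnom=59.830; wc +0.450/-0.410 → slack +2.085/-1.525; half-tol=0.430, Σhalf²=0.582675
Nominal = 59.830. Worst-case = [59.830 - 1.525, 59.830 + 2.085] = [58.305, 61.915]. RSS = √0.582675 = 0.763.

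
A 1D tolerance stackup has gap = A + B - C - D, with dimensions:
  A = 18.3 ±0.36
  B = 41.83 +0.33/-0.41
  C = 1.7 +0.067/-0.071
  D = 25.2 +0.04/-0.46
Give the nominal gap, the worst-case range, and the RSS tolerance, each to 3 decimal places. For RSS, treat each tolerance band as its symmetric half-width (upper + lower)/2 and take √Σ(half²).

nominal=33.230 wc=[32.353,34.451] rss=0.578

Stack each dimension's contribution:
  +A: nom +18.300 → Σnom=18.300; wc +0.360/-0.360 → slack +0.360/-0.360; half-tol=0.360, Σhalf²=0.129600
  +B: nom +41.830 → Σnom=60.130; wc +0.330/-0.410 → slack +0.690/-0.770; half-tol=0.370, Σhalf²=0.266500
  -C: nom -1.700 → Σnom=58.430; wc +0.071/-0.067 → slack +0.761/-0.837; half-tol=0.069, Σhalf²=0.271261
  -D: nom -25.200 → Σnom=33.230; wc +0.460/-0.040 → slack +1.221/-0.877; half-tol=0.250, Σhalf²=0.333761
Nominal = 33.230. Worst-case = [33.230 - 0.877, 33.230 + 1.221] = [32.353, 34.451]. RSS = √0.333761 = 0.578.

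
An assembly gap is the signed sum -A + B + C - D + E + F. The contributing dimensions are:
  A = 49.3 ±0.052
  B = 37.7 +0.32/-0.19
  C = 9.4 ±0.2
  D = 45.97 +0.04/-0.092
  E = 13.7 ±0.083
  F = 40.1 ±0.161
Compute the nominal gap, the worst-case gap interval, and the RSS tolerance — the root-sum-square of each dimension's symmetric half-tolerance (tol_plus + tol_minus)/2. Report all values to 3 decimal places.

nominal=5.630 wc=[4.904,6.538] rss=0.381

Stack each dimension's contribution:
  -A: nom -49.300 → Σnom=-49.300; wc +0.052/-0.052 → slack +0.052/-0.052; half-tol=0.052, Σhalf²=0.002704
  +B: nom +37.700 → Σnom=-11.600; wc +0.320/-0.190 → slack +0.372/-0.242; half-tol=0.255, Σhalf²=0.067729
  +C: nom +9.400 → Σnom=-2.200; wc +0.200/-0.200 → slack +0.572/-0.442; half-tol=0.200, Σhalf²=0.107729
  -D: nom -45.970 → Σnom=-48.170; wc +0.092/-0.040 → slack +0.664/-0.482; half-tol=0.066, Σhalf²=0.112085
  +E: nom +13.700 → Σnom=-34.470; wc +0.083/-0.083 → slack +0.747/-0.565; half-tol=0.083, Σhalf²=0.118974
  +F: nom +40.100 → Σnom=5.630; wc +0.161/-0.161 → slack +0.908/-0.726; half-tol=0.161, Σhalf²=0.144895
Nominal = 5.630. Worst-case = [5.630 - 0.726, 5.630 + 0.908] = [4.904, 6.538]. RSS = √0.144895 = 0.381.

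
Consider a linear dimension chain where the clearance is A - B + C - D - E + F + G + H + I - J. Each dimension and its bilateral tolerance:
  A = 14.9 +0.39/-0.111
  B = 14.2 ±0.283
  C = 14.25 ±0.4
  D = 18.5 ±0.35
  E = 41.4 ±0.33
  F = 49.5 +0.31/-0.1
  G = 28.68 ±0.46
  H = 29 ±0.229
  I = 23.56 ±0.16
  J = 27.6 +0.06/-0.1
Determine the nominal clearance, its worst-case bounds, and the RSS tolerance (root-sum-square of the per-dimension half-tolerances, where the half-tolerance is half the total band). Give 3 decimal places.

Stack each dimension's contribution:
  +A: nom +14.900 → Σnom=14.900; wc +0.390/-0.111 → slack +0.390/-0.111; half-tol=0.251, Σhalf²=0.062750
  -B: nom -14.200 → Σnom=0.700; wc +0.283/-0.283 → slack +0.673/-0.394; half-tol=0.283, Σhalf²=0.142839
  +C: nom +14.250 → Σnom=14.950; wc +0.400/-0.400 → slack +1.073/-0.794; half-tol=0.400, Σhalf²=0.302839
  -D: nom -18.500 → Σnom=-3.550; wc +0.350/-0.350 → slack +1.423/-1.144; half-tol=0.350, Σhalf²=0.425339
  -E: nom -41.400 → Σnom=-44.950; wc +0.330/-0.330 → slack +1.753/-1.474; half-tol=0.330, Σhalf²=0.534239
  +F: nom +49.500 → Σnom=4.550; wc +0.310/-0.100 → slack +2.063/-1.574; half-tol=0.205, Σhalf²=0.576264
  +G: nom +28.680 → Σnom=33.230; wc +0.460/-0.460 → slack +2.523/-2.034; half-tol=0.460, Σhalf²=0.787864
  +H: nom +29.000 → Σnom=62.230; wc +0.229/-0.229 → slack +2.752/-2.263; half-tol=0.229, Σhalf²=0.840305
  +I: nom +23.560 → Σnom=85.790; wc +0.160/-0.160 → slack +2.912/-2.423; half-tol=0.160, Σhalf²=0.865905
  -J: nom -27.600 → Σnom=58.190; wc +0.100/-0.060 → slack +3.012/-2.483; half-tol=0.080, Σhalf²=0.872305
Nominal = 58.190. Worst-case = [58.190 - 2.483, 58.190 + 3.012] = [55.707, 61.202]. RSS = √0.872305 = 0.934.

nominal=58.190 wc=[55.707,61.202] rss=0.934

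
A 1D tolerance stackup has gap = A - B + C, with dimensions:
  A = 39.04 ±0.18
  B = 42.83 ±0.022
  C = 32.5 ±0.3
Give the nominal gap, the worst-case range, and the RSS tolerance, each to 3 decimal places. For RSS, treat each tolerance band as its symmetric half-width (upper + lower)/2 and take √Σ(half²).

nominal=28.710 wc=[28.208,29.212] rss=0.351

Stack each dimension's contribution:
  +A: nom +39.040 → Σnom=39.040; wc +0.180/-0.180 → slack +0.180/-0.180; half-tol=0.180, Σhalf²=0.032400
  -B: nom -42.830 → Σnom=-3.790; wc +0.022/-0.022 → slack +0.202/-0.202; half-tol=0.022, Σhalf²=0.032884
  +C: nom +32.500 → Σnom=28.710; wc +0.300/-0.300 → slack +0.502/-0.502; half-tol=0.300, Σhalf²=0.122884
Nominal = 28.710. Worst-case = [28.710 - 0.502, 28.710 + 0.502] = [28.208, 29.212]. RSS = √0.122884 = 0.351.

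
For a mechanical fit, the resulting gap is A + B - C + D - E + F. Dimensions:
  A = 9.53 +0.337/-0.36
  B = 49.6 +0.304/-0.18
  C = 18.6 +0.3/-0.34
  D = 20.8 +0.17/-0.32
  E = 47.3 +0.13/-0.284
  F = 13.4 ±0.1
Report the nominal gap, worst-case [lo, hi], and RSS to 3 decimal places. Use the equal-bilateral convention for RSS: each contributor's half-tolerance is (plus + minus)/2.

Stack each dimension's contribution:
  +A: nom +9.530 → Σnom=9.530; wc +0.337/-0.360 → slack +0.337/-0.360; half-tol=0.349, Σhalf²=0.121452
  +B: nom +49.600 → Σnom=59.130; wc +0.304/-0.180 → slack +0.641/-0.540; half-tol=0.242, Σhalf²=0.180016
  -C: nom -18.600 → Σnom=40.530; wc +0.340/-0.300 → slack +0.981/-0.840; half-tol=0.320, Σhalf²=0.282416
  +D: nom +20.800 → Σnom=61.330; wc +0.170/-0.320 → slack +1.151/-1.160; half-tol=0.245, Σhalf²=0.342441
  -E: nom -47.300 → Σnom=14.030; wc +0.284/-0.130 → slack +1.435/-1.290; half-tol=0.207, Σhalf²=0.385290
  +F: nom +13.400 → Σnom=27.430; wc +0.100/-0.100 → slack +1.535/-1.390; half-tol=0.100, Σhalf²=0.395290
Nominal = 27.430. Worst-case = [27.430 - 1.390, 27.430 + 1.535] = [26.040, 28.965]. RSS = √0.395290 = 0.629.

nominal=27.430 wc=[26.040,28.965] rss=0.629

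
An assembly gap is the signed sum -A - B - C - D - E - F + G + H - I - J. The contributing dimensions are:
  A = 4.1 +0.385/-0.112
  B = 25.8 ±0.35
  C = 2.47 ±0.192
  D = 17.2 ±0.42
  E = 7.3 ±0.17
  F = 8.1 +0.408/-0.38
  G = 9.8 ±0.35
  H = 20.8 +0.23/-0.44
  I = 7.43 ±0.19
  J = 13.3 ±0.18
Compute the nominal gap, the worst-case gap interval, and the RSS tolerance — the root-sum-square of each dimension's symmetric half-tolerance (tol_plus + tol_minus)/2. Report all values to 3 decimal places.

Stack each dimension's contribution:
  -A: nom -4.100 → Σnom=-4.100; wc +0.112/-0.385 → slack +0.112/-0.385; half-tol=0.248, Σhalf²=0.061752
  -B: nom -25.800 → Σnom=-29.900; wc +0.350/-0.350 → slack +0.462/-0.735; half-tol=0.350, Σhalf²=0.184252
  -C: nom -2.470 → Σnom=-32.370; wc +0.192/-0.192 → slack +0.654/-0.927; half-tol=0.192, Σhalf²=0.221116
  -D: nom -17.200 → Σnom=-49.570; wc +0.420/-0.420 → slack +1.074/-1.347; half-tol=0.420, Σhalf²=0.397516
  -E: nom -7.300 → Σnom=-56.870; wc +0.170/-0.170 → slack +1.244/-1.517; half-tol=0.170, Σhalf²=0.426416
  -F: nom -8.100 → Σnom=-64.970; wc +0.380/-0.408 → slack +1.624/-1.925; half-tol=0.394, Σhalf²=0.581652
  +G: nom +9.800 → Σnom=-55.170; wc +0.350/-0.350 → slack +1.974/-2.275; half-tol=0.350, Σhalf²=0.704152
  +H: nom +20.800 → Σnom=-34.370; wc +0.230/-0.440 → slack +2.204/-2.715; half-tol=0.335, Σhalf²=0.816377
  -I: nom -7.430 → Σnom=-41.800; wc +0.190/-0.190 → slack +2.394/-2.905; half-tol=0.190, Σhalf²=0.852477
  -J: nom -13.300 → Σnom=-55.100; wc +0.180/-0.180 → slack +2.574/-3.085; half-tol=0.180, Σhalf²=0.884877
Nominal = -55.100. Worst-case = [-55.100 - 3.085, -55.100 + 2.574] = [-58.185, -52.526]. RSS = √0.884877 = 0.941.

nominal=-55.100 wc=[-58.185,-52.526] rss=0.941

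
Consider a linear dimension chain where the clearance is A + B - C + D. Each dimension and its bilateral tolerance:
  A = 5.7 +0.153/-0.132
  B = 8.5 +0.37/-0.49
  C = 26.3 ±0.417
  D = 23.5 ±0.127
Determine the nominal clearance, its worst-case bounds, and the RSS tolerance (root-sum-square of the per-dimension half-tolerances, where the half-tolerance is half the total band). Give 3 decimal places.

nominal=11.400 wc=[10.234,12.467] rss=0.629

Stack each dimension's contribution:
  +A: nom +5.700 → Σnom=5.700; wc +0.153/-0.132 → slack +0.153/-0.132; half-tol=0.143, Σhalf²=0.020306
  +B: nom +8.500 → Σnom=14.200; wc +0.370/-0.490 → slack +0.523/-0.622; half-tol=0.430, Σhalf²=0.205206
  -C: nom -26.300 → Σnom=-12.100; wc +0.417/-0.417 → slack +0.940/-1.039; half-tol=0.417, Σhalf²=0.379095
  +D: nom +23.500 → Σnom=11.400; wc +0.127/-0.127 → slack +1.067/-1.166; half-tol=0.127, Σhalf²=0.395224
Nominal = 11.400. Worst-case = [11.400 - 1.166, 11.400 + 1.067] = [10.234, 12.467]. RSS = √0.395224 = 0.629.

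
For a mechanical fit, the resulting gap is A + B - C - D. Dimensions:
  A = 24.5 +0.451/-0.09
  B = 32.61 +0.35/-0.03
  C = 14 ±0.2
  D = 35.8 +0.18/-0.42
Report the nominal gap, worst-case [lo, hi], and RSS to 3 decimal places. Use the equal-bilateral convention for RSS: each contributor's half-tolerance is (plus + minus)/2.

Stack each dimension's contribution:
  +A: nom +24.500 → Σnom=24.500; wc +0.451/-0.090 → slack +0.451/-0.090; half-tol=0.271, Σhalf²=0.073170
  +B: nom +32.610 → Σnom=57.110; wc +0.350/-0.030 → slack +0.801/-0.120; half-tol=0.190, Σhalf²=0.109270
  -C: nom -14.000 → Σnom=43.110; wc +0.200/-0.200 → slack +1.001/-0.320; half-tol=0.200, Σhalf²=0.149270
  -D: nom -35.800 → Σnom=7.310; wc +0.420/-0.180 → slack +1.421/-0.500; half-tol=0.300, Σhalf²=0.239270
Nominal = 7.310. Worst-case = [7.310 - 0.500, 7.310 + 1.421] = [6.810, 8.731]. RSS = √0.239270 = 0.489.

nominal=7.310 wc=[6.810,8.731] rss=0.489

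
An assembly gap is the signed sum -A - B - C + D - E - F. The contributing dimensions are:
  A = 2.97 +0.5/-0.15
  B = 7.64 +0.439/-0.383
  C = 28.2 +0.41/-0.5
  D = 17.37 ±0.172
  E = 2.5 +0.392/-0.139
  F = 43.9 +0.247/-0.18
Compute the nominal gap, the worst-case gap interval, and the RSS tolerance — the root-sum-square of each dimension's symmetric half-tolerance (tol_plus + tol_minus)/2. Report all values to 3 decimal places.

nominal=-67.840 wc=[-70.000,-66.316] rss=0.792

Stack each dimension's contribution:
  -A: nom -2.970 → Σnom=-2.970; wc +0.150/-0.500 → slack +0.150/-0.500; half-tol=0.325, Σhalf²=0.105625
  -B: nom -7.640 → Σnom=-10.610; wc +0.383/-0.439 → slack +0.533/-0.939; half-tol=0.411, Σhalf²=0.274546
  -C: nom -28.200 → Σnom=-38.810; wc +0.500/-0.410 → slack +1.033/-1.349; half-tol=0.455, Σhalf²=0.481571
  +D: nom +17.370 → Σnom=-21.440; wc +0.172/-0.172 → slack +1.205/-1.521; half-tol=0.172, Σhalf²=0.511155
  -E: nom -2.500 → Σnom=-23.940; wc +0.139/-0.392 → slack +1.344/-1.913; half-tol=0.266, Σhalf²=0.581645
  -F: nom -43.900 → Σnom=-67.840; wc +0.180/-0.247 → slack +1.524/-2.160; half-tol=0.213, Σhalf²=0.627227
Nominal = -67.840. Worst-case = [-67.840 - 2.160, -67.840 + 1.524] = [-70.000, -66.316]. RSS = √0.627227 = 0.792.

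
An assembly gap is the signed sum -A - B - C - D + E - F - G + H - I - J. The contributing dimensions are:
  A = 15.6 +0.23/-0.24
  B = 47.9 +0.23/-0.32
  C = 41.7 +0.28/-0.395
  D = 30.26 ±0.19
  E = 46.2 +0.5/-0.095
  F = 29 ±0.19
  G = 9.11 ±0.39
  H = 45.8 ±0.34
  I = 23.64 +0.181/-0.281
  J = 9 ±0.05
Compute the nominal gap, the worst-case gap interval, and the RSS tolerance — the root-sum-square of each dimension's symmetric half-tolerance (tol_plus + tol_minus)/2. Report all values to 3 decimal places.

nominal=-114.210 wc=[-116.386,-111.314] rss=0.854

Stack each dimension's contribution:
  -A: nom -15.600 → Σnom=-15.600; wc +0.240/-0.230 → slack +0.240/-0.230; half-tol=0.235, Σhalf²=0.055225
  -B: nom -47.900 → Σnom=-63.500; wc +0.320/-0.230 → slack +0.560/-0.460; half-tol=0.275, Σhalf²=0.130850
  -C: nom -41.700 → Σnom=-105.200; wc +0.395/-0.280 → slack +0.955/-0.740; half-tol=0.338, Σhalf²=0.244756
  -D: nom -30.260 → Σnom=-135.460; wc +0.190/-0.190 → slack +1.145/-0.930; half-tol=0.190, Σhalf²=0.280856
  +E: nom +46.200 → Σnom=-89.260; wc +0.500/-0.095 → slack +1.645/-1.025; half-tol=0.297, Σhalf²=0.369363
  -F: nom -29.000 → Σnom=-118.260; wc +0.190/-0.190 → slack +1.835/-1.215; half-tol=0.190, Σhalf²=0.405463
  -G: nom -9.110 → Σnom=-127.370; wc +0.390/-0.390 → slack +2.225/-1.605; half-tol=0.390, Σhalf²=0.557563
  +H: nom +45.800 → Σnom=-81.570; wc +0.340/-0.340 → slack +2.565/-1.945; half-tol=0.340, Σhalf²=0.673163
  -I: nom -23.640 → Σnom=-105.210; wc +0.281/-0.181 → slack +2.846/-2.126; half-tol=0.231, Σhalf²=0.726524
  -J: nom -9.000 → Σnom=-114.210; wc +0.050/-0.050 → slack +2.896/-2.176; half-tol=0.050, Σhalf²=0.729024
Nominal = -114.210. Worst-case = [-114.210 - 2.176, -114.210 + 2.896] = [-116.386, -111.314]. RSS = √0.729024 = 0.854.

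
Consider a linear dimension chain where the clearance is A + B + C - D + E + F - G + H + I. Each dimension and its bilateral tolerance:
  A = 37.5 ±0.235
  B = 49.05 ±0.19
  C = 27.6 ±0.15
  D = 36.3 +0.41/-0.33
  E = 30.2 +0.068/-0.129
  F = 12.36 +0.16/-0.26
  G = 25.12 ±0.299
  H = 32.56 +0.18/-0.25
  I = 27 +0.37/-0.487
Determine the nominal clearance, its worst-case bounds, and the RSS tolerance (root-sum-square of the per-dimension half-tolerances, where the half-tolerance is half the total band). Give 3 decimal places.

nominal=154.850 wc=[152.440,156.832] rss=0.790

Stack each dimension's contribution:
  +A: nom +37.500 → Σnom=37.500; wc +0.235/-0.235 → slack +0.235/-0.235; half-tol=0.235, Σhalf²=0.055225
  +B: nom +49.050 → Σnom=86.550; wc +0.190/-0.190 → slack +0.425/-0.425; half-tol=0.190, Σhalf²=0.091325
  +C: nom +27.600 → Σnom=114.150; wc +0.150/-0.150 → slack +0.575/-0.575; half-tol=0.150, Σhalf²=0.113825
  -D: nom -36.300 → Σnom=77.850; wc +0.330/-0.410 → slack +0.905/-0.985; half-tol=0.370, Σhalf²=0.250725
  +E: nom +30.200 → Σnom=108.050; wc +0.068/-0.129 → slack +0.973/-1.114; half-tol=0.099, Σhalf²=0.260427
  +F: nom +12.360 → Σnom=120.410; wc +0.160/-0.260 → slack +1.133/-1.374; half-tol=0.210, Σhalf²=0.304527
  -G: nom -25.120 → Σnom=95.290; wc +0.299/-0.299 → slack +1.432/-1.673; half-tol=0.299, Σhalf²=0.393928
  +H: nom +32.560 → Σnom=127.850; wc +0.180/-0.250 → slack +1.612/-1.923; half-tol=0.215, Σhalf²=0.440153
  +I: nom +27.000 → Σnom=154.850; wc +0.370/-0.487 → slack +1.982/-2.410; half-tol=0.428, Σhalf²=0.623766
Nominal = 154.850. Worst-case = [154.850 - 2.410, 154.850 + 1.982] = [152.440, 156.832]. RSS = √0.623766 = 0.790.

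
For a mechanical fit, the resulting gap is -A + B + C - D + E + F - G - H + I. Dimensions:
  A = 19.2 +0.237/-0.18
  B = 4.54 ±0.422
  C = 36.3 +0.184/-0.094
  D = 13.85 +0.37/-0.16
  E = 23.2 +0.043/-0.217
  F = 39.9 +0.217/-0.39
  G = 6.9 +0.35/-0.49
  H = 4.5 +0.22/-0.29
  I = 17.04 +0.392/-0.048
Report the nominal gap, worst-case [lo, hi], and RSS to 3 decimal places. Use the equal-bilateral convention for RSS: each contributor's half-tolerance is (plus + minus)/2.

Stack each dimension's contribution:
  -A: nom -19.200 → Σnom=-19.200; wc +0.180/-0.237 → slack +0.180/-0.237; half-tol=0.208, Σhalf²=0.043472
  +B: nom +4.540 → Σnom=-14.660; wc +0.422/-0.422 → slack +0.602/-0.659; half-tol=0.422, Σhalf²=0.221556
  +C: nom +36.300 → Σnom=21.640; wc +0.184/-0.094 → slack +0.786/-0.753; half-tol=0.139, Σhalf²=0.240877
  -D: nom -13.850 → Σnom=7.790; wc +0.160/-0.370 → slack +0.946/-1.123; half-tol=0.265, Σhalf²=0.311102
  +E: nom +23.200 → Σnom=30.990; wc +0.043/-0.217 → slack +0.989/-1.340; half-tol=0.130, Σhalf²=0.328002
  +F: nom +39.900 → Σnom=70.890; wc +0.217/-0.390 → slack +1.206/-1.730; half-tol=0.303, Σhalf²=0.420115
  -G: nom -6.900 → Σnom=63.990; wc +0.490/-0.350 → slack +1.696/-2.080; half-tol=0.420, Σhalf²=0.596515
  -H: nom -4.500 → Σnom=59.490; wc +0.290/-0.220 → slack +1.986/-2.300; half-tol=0.255, Σhalf²=0.661540
  +I: nom +17.040 → Σnom=76.530; wc +0.392/-0.048 → slack +2.378/-2.348; half-tol=0.220, Σhalf²=0.709940
Nominal = 76.530. Worst-case = [76.530 - 2.348, 76.530 + 2.378] = [74.182, 78.908]. RSS = √0.709940 = 0.843.

nominal=76.530 wc=[74.182,78.908] rss=0.843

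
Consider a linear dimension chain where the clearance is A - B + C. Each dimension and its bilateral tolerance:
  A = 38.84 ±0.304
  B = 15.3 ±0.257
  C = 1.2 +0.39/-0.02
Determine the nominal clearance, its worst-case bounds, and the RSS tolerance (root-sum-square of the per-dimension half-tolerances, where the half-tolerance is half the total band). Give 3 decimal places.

nominal=24.740 wc=[24.159,25.691] rss=0.448

Stack each dimension's contribution:
  +A: nom +38.840 → Σnom=38.840; wc +0.304/-0.304 → slack +0.304/-0.304; half-tol=0.304, Σhalf²=0.092416
  -B: nom -15.300 → Σnom=23.540; wc +0.257/-0.257 → slack +0.561/-0.561; half-tol=0.257, Σhalf²=0.158465
  +C: nom +1.200 → Σnom=24.740; wc +0.390/-0.020 → slack +0.951/-0.581; half-tol=0.205, Σhalf²=0.200490
Nominal = 24.740. Worst-case = [24.740 - 0.581, 24.740 + 0.951] = [24.159, 25.691]. RSS = √0.200490 = 0.448.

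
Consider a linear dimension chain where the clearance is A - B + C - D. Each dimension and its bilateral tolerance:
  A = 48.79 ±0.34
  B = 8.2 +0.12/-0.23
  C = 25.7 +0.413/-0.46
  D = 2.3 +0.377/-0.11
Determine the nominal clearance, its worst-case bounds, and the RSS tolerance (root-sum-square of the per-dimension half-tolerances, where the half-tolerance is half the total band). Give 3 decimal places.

nominal=63.990 wc=[62.693,65.083] rss=0.629

Stack each dimension's contribution:
  +A: nom +48.790 → Σnom=48.790; wc +0.340/-0.340 → slack +0.340/-0.340; half-tol=0.340, Σhalf²=0.115600
  -B: nom -8.200 → Σnom=40.590; wc +0.230/-0.120 → slack +0.570/-0.460; half-tol=0.175, Σhalf²=0.146225
  +C: nom +25.700 → Σnom=66.290; wc +0.413/-0.460 → slack +0.983/-0.920; half-tol=0.436, Σhalf²=0.336757
  -D: nom -2.300 → Σnom=63.990; wc +0.110/-0.377 → slack +1.093/-1.297; half-tol=0.243, Σhalf²=0.396049
Nominal = 63.990. Worst-case = [63.990 - 1.297, 63.990 + 1.093] = [62.693, 65.083]. RSS = √0.396049 = 0.629.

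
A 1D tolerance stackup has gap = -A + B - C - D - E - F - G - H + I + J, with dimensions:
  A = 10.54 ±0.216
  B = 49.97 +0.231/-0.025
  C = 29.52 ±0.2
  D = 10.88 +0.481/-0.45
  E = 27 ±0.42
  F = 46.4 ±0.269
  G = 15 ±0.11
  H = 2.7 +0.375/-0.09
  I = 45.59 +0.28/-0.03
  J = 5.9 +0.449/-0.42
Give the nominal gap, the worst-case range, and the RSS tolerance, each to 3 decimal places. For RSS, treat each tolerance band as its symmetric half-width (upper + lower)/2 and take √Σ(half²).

Stack each dimension's contribution:
  -A: nom -10.540 → Σnom=-10.540; wc +0.216/-0.216 → slack +0.216/-0.216; half-tol=0.216, Σhalf²=0.046656
  +B: nom +49.970 → Σnom=39.430; wc +0.231/-0.025 → slack +0.447/-0.241; half-tol=0.128, Σhalf²=0.063040
  -C: nom -29.520 → Σnom=9.910; wc +0.200/-0.200 → slack +0.647/-0.441; half-tol=0.200, Σhalf²=0.103040
  -D: nom -10.880 → Σnom=-0.970; wc +0.450/-0.481 → slack +1.097/-0.922; half-tol=0.466, Σhalf²=0.319730
  -E: nom -27.000 → Σnom=-27.970; wc +0.420/-0.420 → slack +1.517/-1.342; half-tol=0.420, Σhalf²=0.496130
  -F: nom -46.400 → Σnom=-74.370; wc +0.269/-0.269 → slack +1.786/-1.611; half-tol=0.269, Σhalf²=0.568491
  -G: nom -15.000 → Σnom=-89.370; wc +0.110/-0.110 → slack +1.896/-1.721; half-tol=0.110, Σhalf²=0.580591
  -H: nom -2.700 → Σnom=-92.070; wc +0.090/-0.375 → slack +1.986/-2.096; half-tol=0.232, Σhalf²=0.634648
  +I: nom +45.590 → Σnom=-46.480; wc +0.280/-0.030 → slack +2.266/-2.126; half-tol=0.155, Σhalf²=0.658672
  +J: nom +5.900 → Σnom=-40.580; wc +0.449/-0.420 → slack +2.715/-2.546; half-tol=0.434, Σhalf²=0.847463
Nominal = -40.580. Worst-case = [-40.580 - 2.546, -40.580 + 2.715] = [-43.126, -37.865]. RSS = √0.847463 = 0.921.

nominal=-40.580 wc=[-43.126,-37.865] rss=0.921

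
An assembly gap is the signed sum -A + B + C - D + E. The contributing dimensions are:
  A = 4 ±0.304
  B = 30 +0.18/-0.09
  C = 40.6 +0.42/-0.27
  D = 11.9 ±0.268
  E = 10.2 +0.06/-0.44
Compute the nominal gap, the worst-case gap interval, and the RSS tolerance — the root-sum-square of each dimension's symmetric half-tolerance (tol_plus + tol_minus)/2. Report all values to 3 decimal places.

nominal=64.900 wc=[63.528,66.132] rss=0.603

Stack each dimension's contribution:
  -A: nom -4.000 → Σnom=-4.000; wc +0.304/-0.304 → slack +0.304/-0.304; half-tol=0.304, Σhalf²=0.092416
  +B: nom +30.000 → Σnom=26.000; wc +0.180/-0.090 → slack +0.484/-0.394; half-tol=0.135, Σhalf²=0.110641
  +C: nom +40.600 → Σnom=66.600; wc +0.420/-0.270 → slack +0.904/-0.664; half-tol=0.345, Σhalf²=0.229666
  -D: nom -11.900 → Σnom=54.700; wc +0.268/-0.268 → slack +1.172/-0.932; half-tol=0.268, Σhalf²=0.301490
  +E: nom +10.200 → Σnom=64.900; wc +0.060/-0.440 → slack +1.232/-1.372; half-tol=0.250, Σhalf²=0.363990
Nominal = 64.900. Worst-case = [64.900 - 1.372, 64.900 + 1.232] = [63.528, 66.132]. RSS = √0.363990 = 0.603.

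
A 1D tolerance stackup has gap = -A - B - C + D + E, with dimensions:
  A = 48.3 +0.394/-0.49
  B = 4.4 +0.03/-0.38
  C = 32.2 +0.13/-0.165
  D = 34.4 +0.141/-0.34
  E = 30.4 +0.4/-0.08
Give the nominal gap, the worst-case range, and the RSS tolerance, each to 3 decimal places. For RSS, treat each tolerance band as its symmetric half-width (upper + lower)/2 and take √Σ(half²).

nominal=-20.100 wc=[-21.074,-18.524] rss=0.612

Stack each dimension's contribution:
  -A: nom -48.300 → Σnom=-48.300; wc +0.490/-0.394 → slack +0.490/-0.394; half-tol=0.442, Σhalf²=0.195364
  -B: nom -4.400 → Σnom=-52.700; wc +0.380/-0.030 → slack +0.870/-0.424; half-tol=0.205, Σhalf²=0.237389
  -C: nom -32.200 → Σnom=-84.900; wc +0.165/-0.130 → slack +1.035/-0.554; half-tol=0.148, Σhalf²=0.259145
  +D: nom +34.400 → Σnom=-50.500; wc +0.141/-0.340 → slack +1.176/-0.894; half-tol=0.240, Σhalf²=0.316985
  +E: nom +30.400 → Σnom=-20.100; wc +0.400/-0.080 → slack +1.576/-0.974; half-tol=0.240, Σhalf²=0.374586
Nominal = -20.100. Worst-case = [-20.100 - 0.974, -20.100 + 1.576] = [-21.074, -18.524]. RSS = √0.374586 = 0.612.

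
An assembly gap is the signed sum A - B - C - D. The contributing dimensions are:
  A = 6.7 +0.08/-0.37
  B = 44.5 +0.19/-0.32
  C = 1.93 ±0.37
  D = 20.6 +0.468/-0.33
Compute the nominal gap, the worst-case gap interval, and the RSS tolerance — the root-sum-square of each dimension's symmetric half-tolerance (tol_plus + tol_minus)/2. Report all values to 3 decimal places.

nominal=-60.330 wc=[-61.728,-59.230] rss=0.642

Stack each dimension's contribution:
  +A: nom +6.700 → Σnom=6.700; wc +0.080/-0.370 → slack +0.080/-0.370; half-tol=0.225, Σhalf²=0.050625
  -B: nom -44.500 → Σnom=-37.800; wc +0.320/-0.190 → slack +0.400/-0.560; half-tol=0.255, Σhalf²=0.115650
  -C: nom -1.930 → Σnom=-39.730; wc +0.370/-0.370 → slack +0.770/-0.930; half-tol=0.370, Σhalf²=0.252550
  -D: nom -20.600 → Σnom=-60.330; wc +0.330/-0.468 → slack +1.100/-1.398; half-tol=0.399, Σhalf²=0.411751
Nominal = -60.330. Worst-case = [-60.330 - 1.398, -60.330 + 1.100] = [-61.728, -59.230]. RSS = √0.411751 = 0.642.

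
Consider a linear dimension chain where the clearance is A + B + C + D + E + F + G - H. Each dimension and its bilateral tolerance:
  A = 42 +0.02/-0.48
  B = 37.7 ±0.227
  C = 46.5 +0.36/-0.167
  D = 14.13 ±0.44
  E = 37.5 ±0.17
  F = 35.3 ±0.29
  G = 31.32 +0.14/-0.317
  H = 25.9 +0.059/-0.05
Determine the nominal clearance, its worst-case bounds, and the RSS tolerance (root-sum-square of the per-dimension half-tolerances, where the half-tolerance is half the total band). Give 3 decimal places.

Stack each dimension's contribution:
  +A: nom +42.000 → Σnom=42.000; wc +0.020/-0.480 → slack +0.020/-0.480; half-tol=0.250, Σhalf²=0.062500
  +B: nom +37.700 → Σnom=79.700; wc +0.227/-0.227 → slack +0.247/-0.707; half-tol=0.227, Σhalf²=0.114029
  +C: nom +46.500 → Σnom=126.200; wc +0.360/-0.167 → slack +0.607/-0.874; half-tol=0.264, Σhalf²=0.183461
  +D: nom +14.130 → Σnom=140.330; wc +0.440/-0.440 → slack +1.047/-1.314; half-tol=0.440, Σhalf²=0.377061
  +E: nom +37.500 → Σnom=177.830; wc +0.170/-0.170 → slack +1.217/-1.484; half-tol=0.170, Σhalf²=0.405961
  +F: nom +35.300 → Σnom=213.130; wc +0.290/-0.290 → slack +1.507/-1.774; half-tol=0.290, Σhalf²=0.490061
  +G: nom +31.320 → Σnom=244.450; wc +0.140/-0.317 → slack +1.647/-2.091; half-tol=0.229, Σhalf²=0.542273
  -H: nom -25.900 → Σnom=218.550; wc +0.050/-0.059 → slack +1.697/-2.150; half-tol=0.054, Σhalf²=0.545244
Nominal = 218.550. Worst-case = [218.550 - 2.150, 218.550 + 1.697] = [216.400, 220.247]. RSS = √0.545244 = 0.738.

nominal=218.550 wc=[216.400,220.247] rss=0.738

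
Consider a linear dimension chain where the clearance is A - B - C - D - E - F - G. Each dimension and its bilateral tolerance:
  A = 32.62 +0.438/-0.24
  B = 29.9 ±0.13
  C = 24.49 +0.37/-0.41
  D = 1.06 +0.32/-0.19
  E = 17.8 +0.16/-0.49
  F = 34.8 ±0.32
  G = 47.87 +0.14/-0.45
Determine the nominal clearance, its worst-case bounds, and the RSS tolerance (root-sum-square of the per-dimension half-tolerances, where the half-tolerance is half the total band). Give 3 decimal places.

Stack each dimension's contribution:
  +A: nom +32.620 → Σnom=32.620; wc +0.438/-0.240 → slack +0.438/-0.240; half-tol=0.339, Σhalf²=0.114921
  -B: nom -29.900 → Σnom=2.720; wc +0.130/-0.130 → slack +0.568/-0.370; half-tol=0.130, Σhalf²=0.131821
  -C: nom -24.490 → Σnom=-21.770; wc +0.410/-0.370 → slack +0.978/-0.740; half-tol=0.390, Σhalf²=0.283921
  -D: nom -1.060 → Σnom=-22.830; wc +0.190/-0.320 → slack +1.168/-1.060; half-tol=0.255, Σhalf²=0.348946
  -E: nom -17.800 → Σnom=-40.630; wc +0.490/-0.160 → slack +1.658/-1.220; half-tol=0.325, Σhalf²=0.454571
  -F: nom -34.800 → Σnom=-75.430; wc +0.320/-0.320 → slack +1.978/-1.540; half-tol=0.320, Σhalf²=0.556971
  -G: nom -47.870 → Σnom=-123.300; wc +0.450/-0.140 → slack +2.428/-1.680; half-tol=0.295, Σhalf²=0.643996
Nominal = -123.300. Worst-case = [-123.300 - 1.680, -123.300 + 2.428] = [-124.980, -120.872]. RSS = √0.643996 = 0.802.

nominal=-123.300 wc=[-124.980,-120.872] rss=0.802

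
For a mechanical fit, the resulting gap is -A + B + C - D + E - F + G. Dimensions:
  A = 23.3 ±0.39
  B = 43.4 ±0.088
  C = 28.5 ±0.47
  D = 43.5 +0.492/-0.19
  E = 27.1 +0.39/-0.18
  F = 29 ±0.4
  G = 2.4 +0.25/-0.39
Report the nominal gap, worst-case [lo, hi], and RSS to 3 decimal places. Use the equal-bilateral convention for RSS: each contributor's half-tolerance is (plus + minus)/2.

Stack each dimension's contribution:
  -A: nom -23.300 → Σnom=-23.300; wc +0.390/-0.390 → slack +0.390/-0.390; half-tol=0.390, Σhalf²=0.152100
  +B: nom +43.400 → Σnom=20.100; wc +0.088/-0.088 → slack +0.478/-0.478; half-tol=0.088, Σhalf²=0.159844
  +C: nom +28.500 → Σnom=48.600; wc +0.470/-0.470 → slack +0.948/-0.948; half-tol=0.470, Σhalf²=0.380744
  -D: nom -43.500 → Σnom=5.100; wc +0.190/-0.492 → slack +1.138/-1.440; half-tol=0.341, Σhalf²=0.497025
  +E: nom +27.100 → Σnom=32.200; wc +0.390/-0.180 → slack +1.528/-1.620; half-tol=0.285, Σhalf²=0.578250
  -F: nom -29.000 → Σnom=3.200; wc +0.400/-0.400 → slack +1.928/-2.020; half-tol=0.400, Σhalf²=0.738250
  +G: nom +2.400 → Σnom=5.600; wc +0.250/-0.390 → slack +2.178/-2.410; half-tol=0.320, Σhalf²=0.840650
Nominal = 5.600. Worst-case = [5.600 - 2.410, 5.600 + 2.178] = [3.190, 7.778]. RSS = √0.840650 = 0.917.

nominal=5.600 wc=[3.190,7.778] rss=0.917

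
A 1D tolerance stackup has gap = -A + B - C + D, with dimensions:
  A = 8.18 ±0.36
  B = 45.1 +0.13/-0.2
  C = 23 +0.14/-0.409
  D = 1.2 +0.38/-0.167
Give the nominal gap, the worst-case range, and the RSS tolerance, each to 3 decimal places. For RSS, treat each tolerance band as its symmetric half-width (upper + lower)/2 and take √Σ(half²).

nominal=15.120 wc=[14.253,16.399] rss=0.554

Stack each dimension's contribution:
  -A: nom -8.180 → Σnom=-8.180; wc +0.360/-0.360 → slack +0.360/-0.360; half-tol=0.360, Σhalf²=0.129600
  +B: nom +45.100 → Σnom=36.920; wc +0.130/-0.200 → slack +0.490/-0.560; half-tol=0.165, Σhalf²=0.156825
  -C: nom -23.000 → Σnom=13.920; wc +0.409/-0.140 → slack +0.899/-0.700; half-tol=0.274, Σhalf²=0.232175
  +D: nom +1.200 → Σnom=15.120; wc +0.380/-0.167 → slack +1.279/-0.867; half-tol=0.274, Σhalf²=0.306978
Nominal = 15.120. Worst-case = [15.120 - 0.867, 15.120 + 1.279] = [14.253, 16.399]. RSS = √0.306978 = 0.554.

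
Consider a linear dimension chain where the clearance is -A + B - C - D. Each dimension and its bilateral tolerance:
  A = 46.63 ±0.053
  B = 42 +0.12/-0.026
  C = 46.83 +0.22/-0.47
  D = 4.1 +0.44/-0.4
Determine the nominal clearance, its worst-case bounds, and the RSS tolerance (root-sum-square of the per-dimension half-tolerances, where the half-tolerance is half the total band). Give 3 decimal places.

nominal=-55.560 wc=[-56.299,-54.517] rss=0.551

Stack each dimension's contribution:
  -A: nom -46.630 → Σnom=-46.630; wc +0.053/-0.053 → slack +0.053/-0.053; half-tol=0.053, Σhalf²=0.002809
  +B: nom +42.000 → Σnom=-4.630; wc +0.120/-0.026 → slack +0.173/-0.079; half-tol=0.073, Σhalf²=0.008138
  -C: nom -46.830 → Σnom=-51.460; wc +0.470/-0.220 → slack +0.643/-0.299; half-tol=0.345, Σhalf²=0.127163
  -D: nom -4.100 → Σnom=-55.560; wc +0.400/-0.440 → slack +1.043/-0.739; half-tol=0.420, Σhalf²=0.303563
Nominal = -55.560. Worst-case = [-55.560 - 0.739, -55.560 + 1.043] = [-56.299, -54.517]. RSS = √0.303563 = 0.551.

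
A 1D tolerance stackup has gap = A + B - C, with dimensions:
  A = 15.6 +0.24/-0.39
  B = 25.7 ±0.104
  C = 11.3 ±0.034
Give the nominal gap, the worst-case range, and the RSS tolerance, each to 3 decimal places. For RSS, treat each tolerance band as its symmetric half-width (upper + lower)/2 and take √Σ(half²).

nominal=30.000 wc=[29.472,30.378] rss=0.333

Stack each dimension's contribution:
  +A: nom +15.600 → Σnom=15.600; wc +0.240/-0.390 → slack +0.240/-0.390; half-tol=0.315, Σhalf²=0.099225
  +B: nom +25.700 → Σnom=41.300; wc +0.104/-0.104 → slack +0.344/-0.494; half-tol=0.104, Σhalf²=0.110041
  -C: nom -11.300 → Σnom=30.000; wc +0.034/-0.034 → slack +0.378/-0.528; half-tol=0.034, Σhalf²=0.111197
Nominal = 30.000. Worst-case = [30.000 - 0.528, 30.000 + 0.378] = [29.472, 30.378]. RSS = √0.111197 = 0.333.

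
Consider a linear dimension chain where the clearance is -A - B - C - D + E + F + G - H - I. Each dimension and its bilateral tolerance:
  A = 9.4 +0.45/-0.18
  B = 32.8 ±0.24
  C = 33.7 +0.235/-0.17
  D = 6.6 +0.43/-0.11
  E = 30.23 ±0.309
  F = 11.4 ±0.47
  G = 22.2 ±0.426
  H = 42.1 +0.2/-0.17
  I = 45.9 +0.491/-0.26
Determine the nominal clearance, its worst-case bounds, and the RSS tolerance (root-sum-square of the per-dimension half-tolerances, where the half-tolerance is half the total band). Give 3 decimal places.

Stack each dimension's contribution:
  -A: nom -9.400 → Σnom=-9.400; wc +0.180/-0.450 → slack +0.180/-0.450; half-tol=0.315, Σhalf²=0.099225
  -B: nom -32.800 → Σnom=-42.200; wc +0.240/-0.240 → slack +0.420/-0.690; half-tol=0.240, Σhalf²=0.156825
  -C: nom -33.700 → Σnom=-75.900; wc +0.170/-0.235 → slack +0.590/-0.925; half-tol=0.203, Σhalf²=0.197831
  -D: nom -6.600 → Σnom=-82.500; wc +0.110/-0.430 → slack +0.700/-1.355; half-tol=0.270, Σhalf²=0.270731
  +E: nom +30.230 → Σnom=-52.270; wc +0.309/-0.309 → slack +1.009/-1.664; half-tol=0.309, Σhalf²=0.366212
  +F: nom +11.400 → Σnom=-40.870; wc +0.470/-0.470 → slack +1.479/-2.134; half-tol=0.470, Σhalf²=0.587112
  +G: nom +22.200 → Σnom=-18.670; wc +0.426/-0.426 → slack +1.905/-2.560; half-tol=0.426, Σhalf²=0.768588
  -H: nom -42.100 → Σnom=-60.770; wc +0.170/-0.200 → slack +2.075/-2.760; half-tol=0.185, Σhalf²=0.802813
  -I: nom -45.900 → Σnom=-106.670; wc +0.260/-0.491 → slack +2.335/-3.251; half-tol=0.376, Σhalf²=0.943813
Nominal = -106.670. Worst-case = [-106.670 - 3.251, -106.670 + 2.335] = [-109.921, -104.335]. RSS = √0.943813 = 0.972.

nominal=-106.670 wc=[-109.921,-104.335] rss=0.972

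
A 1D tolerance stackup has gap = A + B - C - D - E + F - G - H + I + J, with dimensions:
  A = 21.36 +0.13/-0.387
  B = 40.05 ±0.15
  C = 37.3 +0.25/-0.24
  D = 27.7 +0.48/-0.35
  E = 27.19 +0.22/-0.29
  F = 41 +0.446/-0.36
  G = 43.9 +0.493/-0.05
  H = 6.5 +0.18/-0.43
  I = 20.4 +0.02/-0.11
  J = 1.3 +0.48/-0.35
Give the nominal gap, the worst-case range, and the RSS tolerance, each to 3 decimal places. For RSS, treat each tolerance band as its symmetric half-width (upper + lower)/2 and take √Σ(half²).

Stack each dimension's contribution:
  +A: nom +21.360 → Σnom=21.360; wc +0.130/-0.387 → slack +0.130/-0.387; half-tol=0.259, Σhalf²=0.066822
  +B: nom +40.050 → Σnom=61.410; wc +0.150/-0.150 → slack +0.280/-0.537; half-tol=0.150, Σhalf²=0.089322
  -C: nom -37.300 → Σnom=24.110; wc +0.240/-0.250 → slack +0.520/-0.787; half-tol=0.245, Σhalf²=0.149347
  -D: nom -27.700 → Σnom=-3.590; wc +0.350/-0.480 → slack +0.870/-1.267; half-tol=0.415, Σhalf²=0.321572
  -E: nom -27.190 → Σnom=-30.780; wc +0.290/-0.220 → slack +1.160/-1.487; half-tol=0.255, Σhalf²=0.386597
  +F: nom +41.000 → Σnom=10.220; wc +0.446/-0.360 → slack +1.606/-1.847; half-tol=0.403, Σhalf²=0.549006
  -G: nom -43.900 → Σnom=-33.680; wc +0.050/-0.493 → slack +1.656/-2.340; half-tol=0.272, Σhalf²=0.622719
  -H: nom -6.500 → Σnom=-40.180; wc +0.430/-0.180 → slack +2.086/-2.520; half-tol=0.305, Σhalf²=0.715744
  +I: nom +20.400 → Σnom=-19.780; wc +0.020/-0.110 → slack +2.106/-2.630; half-tol=0.065, Σhalf²=0.719969
  +J: nom +1.300 → Σnom=-18.480; wc +0.480/-0.350 → slack +2.586/-2.980; half-tol=0.415, Σhalf²=0.892194
Nominal = -18.480. Worst-case = [-18.480 - 2.980, -18.480 + 2.586] = [-21.460, -15.894]. RSS = √0.892194 = 0.945.

nominal=-18.480 wc=[-21.460,-15.894] rss=0.945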